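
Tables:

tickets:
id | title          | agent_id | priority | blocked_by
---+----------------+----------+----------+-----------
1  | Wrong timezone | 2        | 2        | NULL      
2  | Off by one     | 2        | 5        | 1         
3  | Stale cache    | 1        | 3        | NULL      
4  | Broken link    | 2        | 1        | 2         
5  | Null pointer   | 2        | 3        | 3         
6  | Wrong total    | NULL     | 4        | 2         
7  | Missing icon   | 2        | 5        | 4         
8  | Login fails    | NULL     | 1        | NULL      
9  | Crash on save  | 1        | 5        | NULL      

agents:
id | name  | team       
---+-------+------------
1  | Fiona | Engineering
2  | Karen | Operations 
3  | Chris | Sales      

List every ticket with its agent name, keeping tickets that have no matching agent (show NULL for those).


LEFT JOIN keeps every row from tickets (the left table); where agent_id has no match in agents, the agent columns become NULL. Walk through each ticket:
  - ticket 1 (Wrong timezone): agent_id=2 -> matches Karen
  - ticket 2 (Off by one): agent_id=2 -> matches Karen
  - ticket 3 (Stale cache): agent_id=1 -> matches Fiona
  - ticket 4 (Broken link): agent_id=2 -> matches Karen
  - ticket 5 (Null pointer): agent_id=2 -> matches Karen
  - ticket 6 (Wrong total): agent_id=NULL, no match -> kept with NULL
  - ticket 7 (Missing icon): agent_id=2 -> matches Karen
  - ticket 8 (Login fails): agent_id=NULL, no match -> kept with NULL
  - ticket 9 (Crash on save): agent_id=1 -> matches Fiona
All 9 rows appear; 2 have NULL agent.

SQL:
SELECT a.title, b.name AS agent
FROM tickets a
LEFT JOIN agents b ON a.agent_id = b.id

Result:
title          | agent
---------------+------
Wrong timezone | Karen
Off by one     | Karen
Stale cache    | Fiona
Broken link    | Karen
Null pointer   | Karen
Wrong total    | NULL 
Missing icon   | Karen
Login fails    | NULL 
Crash on save  | Fiona


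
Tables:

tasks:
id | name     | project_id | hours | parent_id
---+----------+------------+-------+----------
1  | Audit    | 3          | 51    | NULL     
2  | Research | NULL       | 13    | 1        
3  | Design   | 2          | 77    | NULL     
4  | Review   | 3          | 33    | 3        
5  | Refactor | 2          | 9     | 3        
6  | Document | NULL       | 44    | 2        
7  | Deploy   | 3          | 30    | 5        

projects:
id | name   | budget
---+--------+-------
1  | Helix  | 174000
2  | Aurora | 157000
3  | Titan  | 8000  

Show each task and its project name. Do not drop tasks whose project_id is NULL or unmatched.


LEFT JOIN keeps every row from tasks (the left table); where project_id has no match in projects, the project columns become NULL. Walk through each task:
  - task 1 (Audit): project_id=3 -> matches Titan
  - task 2 (Research): project_id=NULL, no match -> kept with NULL
  - task 3 (Design): project_id=2 -> matches Aurora
  - task 4 (Review): project_id=3 -> matches Titan
  - task 5 (Refactor): project_id=2 -> matches Aurora
  - task 6 (Document): project_id=NULL, no match -> kept with NULL
  - task 7 (Deploy): project_id=3 -> matches Titan
All 7 rows appear; 2 have NULL project.

SQL:
SELECT a.name, b.name AS project
FROM tasks a
LEFT JOIN projects b ON a.project_id = b.id

Result:
name     | project
---------+--------
Audit    | Titan  
Research | NULL   
Design   | Aurora 
Review   | Titan  
Refactor | Aurora 
Document | NULL   
Deploy   | Titan  


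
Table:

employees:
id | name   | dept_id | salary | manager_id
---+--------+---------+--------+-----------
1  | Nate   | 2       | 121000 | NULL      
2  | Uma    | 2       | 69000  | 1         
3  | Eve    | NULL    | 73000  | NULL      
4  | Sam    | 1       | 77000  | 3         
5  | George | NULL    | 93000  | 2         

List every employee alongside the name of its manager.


This is a self-join: employees is joined to a second copy of itself, matching each row's manager_id to another row's id. Use LEFT JOIN so rows with manager_id=NULL are kept.
  - employee 1 (Nate): manager_id=NULL -> NULL
  - employee 2 (Uma): manager_id=1 -> Nate
  - employee 3 (Eve): manager_id=NULL -> NULL
  - employee 4 (Sam): manager_id=3 -> Eve
  - employee 5 (George): manager_id=2 -> Uma

SQL:
SELECT a.name AS item, b.name AS manager
FROM employees a
LEFT JOIN employees b ON a.manager_id = b.id

Result:
item   | manager
-------+--------
Nate   | NULL   
Uma    | Nate   
Eve    | NULL   
Sam    | Eve    
George | Uma    


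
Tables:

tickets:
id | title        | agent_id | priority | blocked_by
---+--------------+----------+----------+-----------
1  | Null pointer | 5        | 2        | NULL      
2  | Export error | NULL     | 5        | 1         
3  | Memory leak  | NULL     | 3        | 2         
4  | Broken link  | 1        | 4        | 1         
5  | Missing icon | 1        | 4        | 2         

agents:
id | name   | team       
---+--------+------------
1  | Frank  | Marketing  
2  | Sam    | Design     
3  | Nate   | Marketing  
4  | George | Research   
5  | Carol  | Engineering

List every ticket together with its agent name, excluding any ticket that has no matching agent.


INNER JOIN keeps only tickets rows whose agent_id matches an id in agents. Walk through each ticket:
  - ticket 1 (Null pointer): agent_id=5 -> matches Carol
  - ticket 2 (Export error): agent_id=NULL, no match -> dropped
  - ticket 3 (Memory leak): agent_id=NULL, no match -> dropped
  - ticket 4 (Broken link): agent_id=1 -> matches Frank
  - ticket 5 (Missing icon): agent_id=1 -> matches Frank
So 2 of 5 rows are dropped.

SQL:
SELECT a.title, b.name AS agent
FROM tickets a
INNER JOIN agents b ON a.agent_id = b.id

Result:
title        | agent
-------------+------
Null pointer | Carol
Broken link  | Frank
Missing icon | Frank


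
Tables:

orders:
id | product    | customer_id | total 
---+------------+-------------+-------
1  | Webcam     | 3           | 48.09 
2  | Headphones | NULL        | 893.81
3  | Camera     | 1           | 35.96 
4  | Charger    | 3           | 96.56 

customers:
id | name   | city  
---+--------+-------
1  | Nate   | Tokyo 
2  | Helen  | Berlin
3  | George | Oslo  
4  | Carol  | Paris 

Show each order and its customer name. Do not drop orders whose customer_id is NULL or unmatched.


LEFT JOIN keeps every row from orders (the left table); where customer_id has no match in customers, the customer columns become NULL. Walk through each order:
  - order 1 (Webcam): customer_id=3 -> matches George
  - order 2 (Headphones): customer_id=NULL, no match -> kept with NULL
  - order 3 (Camera): customer_id=1 -> matches Nate
  - order 4 (Charger): customer_id=3 -> matches George
All 4 rows appear; 1 has NULL customer.

SQL:
SELECT a.product, b.name AS customer
FROM orders a
LEFT JOIN customers b ON a.customer_id = b.id

Result:
product    | customer
-----------+---------
Webcam     | George  
Headphones | NULL    
Camera     | Nate    
Charger    | George  


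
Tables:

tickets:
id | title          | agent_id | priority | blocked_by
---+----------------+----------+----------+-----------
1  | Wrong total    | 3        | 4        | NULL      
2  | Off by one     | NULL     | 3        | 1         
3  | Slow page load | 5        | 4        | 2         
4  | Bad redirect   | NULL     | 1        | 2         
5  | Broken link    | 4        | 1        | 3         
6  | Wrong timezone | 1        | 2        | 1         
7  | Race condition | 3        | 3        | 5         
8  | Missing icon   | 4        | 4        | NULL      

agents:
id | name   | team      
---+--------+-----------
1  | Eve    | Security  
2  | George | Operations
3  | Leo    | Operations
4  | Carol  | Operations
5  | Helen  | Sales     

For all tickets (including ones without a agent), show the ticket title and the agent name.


LEFT JOIN keeps every row from tickets (the left table); where agent_id has no match in agents, the agent columns become NULL. Walk through each ticket:
  - ticket 1 (Wrong total): agent_id=3 -> matches Leo
  - ticket 2 (Off by one): agent_id=NULL, no match -> kept with NULL
  - ticket 3 (Slow page load): agent_id=5 -> matches Helen
  - ticket 4 (Bad redirect): agent_id=NULL, no match -> kept with NULL
  - ticket 5 (Broken link): agent_id=4 -> matches Carol
  - ticket 6 (Wrong timezone): agent_id=1 -> matches Eve
  - ticket 7 (Race condition): agent_id=3 -> matches Leo
  - ticket 8 (Missing icon): agent_id=4 -> matches Carol
All 8 rows appear; 2 have NULL agent.

SQL:
SELECT a.title, b.name AS agent
FROM tickets a
LEFT JOIN agents b ON a.agent_id = b.id

Result:
title          | agent
---------------+------
Wrong total    | Leo  
Off by one     | NULL 
Slow page load | Helen
Bad redirect   | NULL 
Broken link    | Carol
Wrong timezone | Eve  
Race condition | Leo  
Missing icon   | Carol


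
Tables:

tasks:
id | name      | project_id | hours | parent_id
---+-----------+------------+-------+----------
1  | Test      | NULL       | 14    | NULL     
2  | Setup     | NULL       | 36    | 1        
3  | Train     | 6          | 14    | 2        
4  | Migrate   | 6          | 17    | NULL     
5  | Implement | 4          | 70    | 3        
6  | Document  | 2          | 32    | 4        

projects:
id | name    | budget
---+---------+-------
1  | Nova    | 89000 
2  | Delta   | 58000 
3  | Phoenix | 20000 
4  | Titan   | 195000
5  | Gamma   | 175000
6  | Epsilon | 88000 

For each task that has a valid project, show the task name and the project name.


INNER JOIN keeps only tasks rows whose project_id matches an id in projects. Walk through each task:
  - task 1 (Test): project_id=NULL, no match -> dropped
  - task 2 (Setup): project_id=NULL, no match -> dropped
  - task 3 (Train): project_id=6 -> matches Epsilon
  - task 4 (Migrate): project_id=6 -> matches Epsilon
  - task 5 (Implement): project_id=4 -> matches Titan
  - task 6 (Document): project_id=2 -> matches Delta
So 2 of 6 rows are dropped.

SQL:
SELECT a.name, b.name AS project
FROM tasks a
INNER JOIN projects b ON a.project_id = b.id

Result:
name      | project
----------+--------
Train     | Epsilon
Migrate   | Epsilon
Implement | Titan  
Document  | Delta  


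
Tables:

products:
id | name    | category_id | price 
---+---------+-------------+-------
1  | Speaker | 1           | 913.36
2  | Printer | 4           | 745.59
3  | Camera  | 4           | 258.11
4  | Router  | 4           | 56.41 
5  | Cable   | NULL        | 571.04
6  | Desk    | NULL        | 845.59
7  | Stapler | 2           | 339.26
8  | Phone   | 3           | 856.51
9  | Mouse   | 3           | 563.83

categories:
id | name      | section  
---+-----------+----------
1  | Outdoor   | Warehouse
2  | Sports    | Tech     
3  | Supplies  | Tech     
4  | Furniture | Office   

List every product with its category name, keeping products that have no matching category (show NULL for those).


LEFT JOIN keeps every row from products (the left table); where category_id has no match in categories, the category columns become NULL. Walk through each product:
  - product 1 (Speaker): category_id=1 -> matches Outdoor
  - product 2 (Printer): category_id=4 -> matches Furniture
  - product 3 (Camera): category_id=4 -> matches Furniture
  - product 4 (Router): category_id=4 -> matches Furniture
  - product 5 (Cable): category_id=NULL, no match -> kept with NULL
  - product 6 (Desk): category_id=NULL, no match -> kept with NULL
  - product 7 (Stapler): category_id=2 -> matches Sports
  - product 8 (Phone): category_id=3 -> matches Supplies
  - product 9 (Mouse): category_id=3 -> matches Supplies
All 9 rows appear; 2 have NULL category.

SQL:
SELECT a.name, b.name AS category
FROM products a
LEFT JOIN categories b ON a.category_id = b.id

Result:
name    | category 
--------+----------
Speaker | Outdoor  
Printer | Furniture
Camera  | Furniture
Router  | Furniture
Cable   | NULL     
Desk    | NULL     
Stapler | Sports   
Phone   | Supplies 
Mouse   | Supplies 


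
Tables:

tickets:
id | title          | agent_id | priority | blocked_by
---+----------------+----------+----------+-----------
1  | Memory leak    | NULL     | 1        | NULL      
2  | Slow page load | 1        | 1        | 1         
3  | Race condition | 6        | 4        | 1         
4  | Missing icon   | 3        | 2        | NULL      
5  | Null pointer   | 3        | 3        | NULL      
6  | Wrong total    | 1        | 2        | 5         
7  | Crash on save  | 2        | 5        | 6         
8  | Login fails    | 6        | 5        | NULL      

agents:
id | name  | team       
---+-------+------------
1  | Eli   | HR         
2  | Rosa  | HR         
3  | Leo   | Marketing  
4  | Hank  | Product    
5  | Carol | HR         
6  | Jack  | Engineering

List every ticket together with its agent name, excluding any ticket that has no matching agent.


INNER JOIN keeps only tickets rows whose agent_id matches an id in agents. Walk through each ticket:
  - ticket 1 (Memory leak): agent_id=NULL, no match -> dropped
  - ticket 2 (Slow page load): agent_id=1 -> matches Eli
  - ticket 3 (Race condition): agent_id=6 -> matches Jack
  - ticket 4 (Missing icon): agent_id=3 -> matches Leo
  - ticket 5 (Null pointer): agent_id=3 -> matches Leo
  - ticket 6 (Wrong total): agent_id=1 -> matches Eli
  - ticket 7 (Crash on save): agent_id=2 -> matches Rosa
  - ticket 8 (Login fails): agent_id=6 -> matches Jack
So 1 of 8 rows is dropped.

SQL:
SELECT a.title, b.name AS agent
FROM tickets a
INNER JOIN agents b ON a.agent_id = b.id

Result:
title          | agent
---------------+------
Slow page load | Eli  
Race condition | Jack 
Missing icon   | Leo  
Null pointer   | Leo  
Wrong total    | Eli  
Crash on save  | Rosa 
Login fails    | Jack 


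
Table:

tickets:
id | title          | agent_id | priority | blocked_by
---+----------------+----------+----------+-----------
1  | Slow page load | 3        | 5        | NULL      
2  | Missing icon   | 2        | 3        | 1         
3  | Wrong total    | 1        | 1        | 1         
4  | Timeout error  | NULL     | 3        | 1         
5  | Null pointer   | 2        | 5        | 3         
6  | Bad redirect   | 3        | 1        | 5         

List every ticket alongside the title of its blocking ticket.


This is a self-join: tickets is joined to a second copy of itself, matching each row's blocked_by to another row's id. Use LEFT JOIN so rows with blocked_by=NULL are kept.
  - ticket 1 (Slow page load): blocked_by=NULL -> NULL
  - ticket 2 (Missing icon): blocked_by=1 -> Slow page load
  - ticket 3 (Wrong total): blocked_by=1 -> Slow page load
  - ticket 4 (Timeout error): blocked_by=1 -> Slow page load
  - ticket 5 (Null pointer): blocked_by=3 -> Wrong total
  - ticket 6 (Bad redirect): blocked_by=5 -> Null pointer

SQL:
SELECT a.title AS item, b.title AS blocked_by
FROM tickets a
LEFT JOIN tickets b ON a.blocked_by = b.id

Result:
item           | blocked_by    
---------------+---------------
Slow page load | NULL          
Missing icon   | Slow page load
Wrong total    | Slow page load
Timeout error  | Slow page load
Null pointer   | Wrong total   
Bad redirect   | Null pointer  


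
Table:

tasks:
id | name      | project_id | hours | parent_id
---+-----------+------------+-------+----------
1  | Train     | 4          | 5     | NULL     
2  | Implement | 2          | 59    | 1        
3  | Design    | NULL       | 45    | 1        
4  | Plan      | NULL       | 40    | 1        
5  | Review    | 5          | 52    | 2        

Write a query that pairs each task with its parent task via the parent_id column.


This is a self-join: tasks is joined to a second copy of itself, matching each row's parent_id to another row's id. Use LEFT JOIN so rows with parent_id=NULL are kept.
  - task 1 (Train): parent_id=NULL -> NULL
  - task 2 (Implement): parent_id=1 -> Train
  - task 3 (Design): parent_id=1 -> Train
  - task 4 (Plan): parent_id=1 -> Train
  - task 5 (Review): parent_id=2 -> Implement

SQL:
SELECT a.name AS item, b.name AS parent
FROM tasks a
LEFT JOIN tasks b ON a.parent_id = b.id

Result:
item      | parent   
----------+----------
Train     | NULL     
Implement | Train    
Design    | Train    
Plan      | Train    
Review    | Implement


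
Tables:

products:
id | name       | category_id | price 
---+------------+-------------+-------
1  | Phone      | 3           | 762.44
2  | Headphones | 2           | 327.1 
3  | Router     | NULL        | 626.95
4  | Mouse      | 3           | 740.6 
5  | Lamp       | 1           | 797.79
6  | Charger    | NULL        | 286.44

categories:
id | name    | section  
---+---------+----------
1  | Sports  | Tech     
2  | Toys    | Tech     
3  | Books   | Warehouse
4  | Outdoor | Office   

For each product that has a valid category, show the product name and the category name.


INNER JOIN keeps only products rows whose category_id matches an id in categories. Walk through each product:
  - product 1 (Phone): category_id=3 -> matches Books
  - product 2 (Headphones): category_id=2 -> matches Toys
  - product 3 (Router): category_id=NULL, no match -> dropped
  - product 4 (Mouse): category_id=3 -> matches Books
  - product 5 (Lamp): category_id=1 -> matches Sports
  - product 6 (Charger): category_id=NULL, no match -> dropped
So 2 of 6 rows are dropped.

SQL:
SELECT a.name, b.name AS category
FROM products a
INNER JOIN categories b ON a.category_id = b.id

Result:
name       | category
-----------+---------
Phone      | Books   
Headphones | Toys    
Mouse      | Books   
Lamp       | Sports  


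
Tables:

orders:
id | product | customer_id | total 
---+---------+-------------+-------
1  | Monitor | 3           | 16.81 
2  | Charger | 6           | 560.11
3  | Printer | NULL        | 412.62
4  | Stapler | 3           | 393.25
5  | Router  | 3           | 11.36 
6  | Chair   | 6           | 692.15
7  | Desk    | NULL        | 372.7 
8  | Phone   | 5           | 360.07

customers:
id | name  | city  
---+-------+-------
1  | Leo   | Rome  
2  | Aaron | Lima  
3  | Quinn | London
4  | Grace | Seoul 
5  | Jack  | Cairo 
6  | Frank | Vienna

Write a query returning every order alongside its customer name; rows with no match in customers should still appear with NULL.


LEFT JOIN keeps every row from orders (the left table); where customer_id has no match in customers, the customer columns become NULL. Walk through each order:
  - order 1 (Monitor): customer_id=3 -> matches Quinn
  - order 2 (Charger): customer_id=6 -> matches Frank
  - order 3 (Printer): customer_id=NULL, no match -> kept with NULL
  - order 4 (Stapler): customer_id=3 -> matches Quinn
  - order 5 (Router): customer_id=3 -> matches Quinn
  - order 6 (Chair): customer_id=6 -> matches Frank
  - order 7 (Desk): customer_id=NULL, no match -> kept with NULL
  - order 8 (Phone): customer_id=5 -> matches Jack
All 8 rows appear; 2 have NULL customer.

SQL:
SELECT a.product, b.name AS customer
FROM orders a
LEFT JOIN customers b ON a.customer_id = b.id

Result:
product | customer
--------+---------
Monitor | Quinn   
Charger | Frank   
Printer | NULL    
Stapler | Quinn   
Router  | Quinn   
Chair   | Frank   
Desk    | NULL    
Phone   | Jack    


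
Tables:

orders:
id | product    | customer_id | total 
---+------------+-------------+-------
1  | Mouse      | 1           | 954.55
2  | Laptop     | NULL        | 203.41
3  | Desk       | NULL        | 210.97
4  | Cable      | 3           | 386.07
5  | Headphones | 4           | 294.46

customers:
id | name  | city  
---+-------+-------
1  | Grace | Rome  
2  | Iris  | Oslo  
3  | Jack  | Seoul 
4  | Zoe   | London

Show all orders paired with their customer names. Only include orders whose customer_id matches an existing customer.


INNER JOIN keeps only orders rows whose customer_id matches an id in customers. Walk through each order:
  - order 1 (Mouse): customer_id=1 -> matches Grace
  - order 2 (Laptop): customer_id=NULL, no match -> dropped
  - order 3 (Desk): customer_id=NULL, no match -> dropped
  - order 4 (Cable): customer_id=3 -> matches Jack
  - order 5 (Headphones): customer_id=4 -> matches Zoe
So 2 of 5 rows are dropped.

SQL:
SELECT a.product, b.name AS customer
FROM orders a
INNER JOIN customers b ON a.customer_id = b.id

Result:
product    | customer
-----------+---------
Mouse      | Grace   
Cable      | Jack    
Headphones | Zoe     


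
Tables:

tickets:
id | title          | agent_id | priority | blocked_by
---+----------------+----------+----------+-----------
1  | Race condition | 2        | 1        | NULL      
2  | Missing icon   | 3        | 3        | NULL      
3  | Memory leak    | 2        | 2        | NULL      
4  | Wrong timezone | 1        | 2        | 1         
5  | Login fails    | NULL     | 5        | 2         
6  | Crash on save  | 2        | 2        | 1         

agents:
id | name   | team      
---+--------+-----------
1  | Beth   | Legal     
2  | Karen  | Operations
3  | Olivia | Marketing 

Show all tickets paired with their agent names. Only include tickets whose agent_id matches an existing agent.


INNER JOIN keeps only tickets rows whose agent_id matches an id in agents. Walk through each ticket:
  - ticket 1 (Race condition): agent_id=2 -> matches Karen
  - ticket 2 (Missing icon): agent_id=3 -> matches Olivia
  - ticket 3 (Memory leak): agent_id=2 -> matches Karen
  - ticket 4 (Wrong timezone): agent_id=1 -> matches Beth
  - ticket 5 (Login fails): agent_id=NULL, no match -> dropped
  - ticket 6 (Crash on save): agent_id=2 -> matches Karen
So 1 of 6 rows is dropped.

SQL:
SELECT a.title, b.name AS agent
FROM tickets a
INNER JOIN agents b ON a.agent_id = b.id

Result:
title          | agent 
---------------+-------
Race condition | Karen 
Missing icon   | Olivia
Memory leak    | Karen 
Wrong timezone | Beth  
Crash on save  | Karen 


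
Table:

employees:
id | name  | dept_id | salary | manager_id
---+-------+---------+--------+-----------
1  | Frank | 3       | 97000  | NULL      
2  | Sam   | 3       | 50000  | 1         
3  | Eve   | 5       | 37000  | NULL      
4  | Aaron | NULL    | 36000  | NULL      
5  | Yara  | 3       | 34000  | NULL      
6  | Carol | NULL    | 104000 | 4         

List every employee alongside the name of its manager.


This is a self-join: employees is joined to a second copy of itself, matching each row's manager_id to another row's id. Use LEFT JOIN so rows with manager_id=NULL are kept.
  - employee 1 (Frank): manager_id=NULL -> NULL
  - employee 2 (Sam): manager_id=1 -> Frank
  - employee 3 (Eve): manager_id=NULL -> NULL
  - employee 4 (Aaron): manager_id=NULL -> NULL
  - employee 5 (Yara): manager_id=NULL -> NULL
  - employee 6 (Carol): manager_id=4 -> Aaron

SQL:
SELECT a.name AS item, b.name AS manager
FROM employees a
LEFT JOIN employees b ON a.manager_id = b.id

Result:
item  | manager
------+--------
Frank | NULL   
Sam   | Frank  
Eve   | NULL   
Aaron | NULL   
Yara  | NULL   
Carol | Aaron  


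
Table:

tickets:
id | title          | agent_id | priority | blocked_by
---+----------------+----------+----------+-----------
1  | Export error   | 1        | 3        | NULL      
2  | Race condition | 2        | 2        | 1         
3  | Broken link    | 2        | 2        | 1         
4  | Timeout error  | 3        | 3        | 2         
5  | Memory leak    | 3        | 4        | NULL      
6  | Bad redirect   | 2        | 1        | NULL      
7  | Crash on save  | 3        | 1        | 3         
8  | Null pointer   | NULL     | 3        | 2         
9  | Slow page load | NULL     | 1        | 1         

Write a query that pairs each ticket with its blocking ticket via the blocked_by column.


This is a self-join: tickets is joined to a second copy of itself, matching each row's blocked_by to another row's id. Use LEFT JOIN so rows with blocked_by=NULL are kept.
  - ticket 1 (Export error): blocked_by=NULL -> NULL
  - ticket 2 (Race condition): blocked_by=1 -> Export error
  - ticket 3 (Broken link): blocked_by=1 -> Export error
  - ticket 4 (Timeout error): blocked_by=2 -> Race condition
  - ticket 5 (Memory leak): blocked_by=NULL -> NULL
  - ticket 6 (Bad redirect): blocked_by=NULL -> NULL
  - ticket 7 (Crash on save): blocked_by=3 -> Broken link
  - ticket 8 (Null pointer): blocked_by=2 -> Race condition
  - ticket 9 (Slow page load): blocked_by=1 -> Export error

SQL:
SELECT a.title AS item, b.title AS blocked_by
FROM tickets a
LEFT JOIN tickets b ON a.blocked_by = b.id

Result:
item           | blocked_by    
---------------+---------------
Export error   | NULL          
Race condition | Export error  
Broken link    | Export error  
Timeout error  | Race condition
Memory leak    | NULL          
Bad redirect   | NULL          
Crash on save  | Broken link   
Null pointer   | Race condition
Slow page load | Export error  


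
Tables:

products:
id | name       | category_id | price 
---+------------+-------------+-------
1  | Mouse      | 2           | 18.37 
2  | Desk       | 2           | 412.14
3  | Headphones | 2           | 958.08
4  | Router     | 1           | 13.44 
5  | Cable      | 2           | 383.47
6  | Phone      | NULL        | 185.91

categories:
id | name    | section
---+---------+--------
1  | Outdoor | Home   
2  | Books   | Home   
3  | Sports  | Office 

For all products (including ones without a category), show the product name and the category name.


LEFT JOIN keeps every row from products (the left table); where category_id has no match in categories, the category columns become NULL. Walk through each product:
  - product 1 (Mouse): category_id=2 -> matches Books
  - product 2 (Desk): category_id=2 -> matches Books
  - product 3 (Headphones): category_id=2 -> matches Books
  - product 4 (Router): category_id=1 -> matches Outdoor
  - product 5 (Cable): category_id=2 -> matches Books
  - product 6 (Phone): category_id=NULL, no match -> kept with NULL
All 6 rows appear; 1 has NULL category.

SQL:
SELECT a.name, b.name AS category
FROM products a
LEFT JOIN categories b ON a.category_id = b.id

Result:
name       | category
-----------+---------
Mouse      | Books   
Desk       | Books   
Headphones | Books   
Router     | Outdoor 
Cable      | Books   
Phone      | NULL    


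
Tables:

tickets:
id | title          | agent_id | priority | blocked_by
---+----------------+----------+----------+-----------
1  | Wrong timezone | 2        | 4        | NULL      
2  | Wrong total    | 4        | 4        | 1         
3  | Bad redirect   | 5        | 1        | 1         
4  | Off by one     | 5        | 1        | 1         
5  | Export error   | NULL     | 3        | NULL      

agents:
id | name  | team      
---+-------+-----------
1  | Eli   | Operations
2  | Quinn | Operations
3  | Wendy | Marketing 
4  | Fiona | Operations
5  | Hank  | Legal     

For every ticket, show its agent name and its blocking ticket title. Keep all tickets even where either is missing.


Two LEFT JOINs from the same base table tickets: one to agents via agent_id, one to tickets itself via blocked_by. Both are LEFT so every ticket is preserved.
Match against agents:
  - ticket 1 (Wrong timezone): agent_id=2 -> matches Quinn
  - ticket 2 (Wrong total): agent_id=4 -> matches Fiona
  - ticket 3 (Bad redirect): agent_id=5 -> matches Hank
  - ticket 4 (Off by one): agent_id=5 -> matches Hank
  - ticket 5 (Export error): agent_id=NULL, no match -> kept with NULL
Match against tickets (self):
  - ticket 1 (Wrong timezone): blocked_by=NULL -> NULL
  - ticket 2 (Wrong total): blocked_by=1 -> Wrong timezone
  - ticket 3 (Bad redirect): blocked_by=1 -> Wrong timezone
  - ticket 4 (Off by one): blocked_by=1 -> Wrong timezone
  - ticket 5 (Export error): blocked_by=NULL -> NULL

SQL:
SELECT a.title, b.name AS agent, c.title AS blocked_by
FROM tickets a
LEFT JOIN agents b ON a.agent_id = b.id
LEFT JOIN tickets c ON a.blocked_by = c.id

Result:
title          | agent | blocked_by    
---------------+-------+---------------
Wrong timezone | Quinn | NULL          
Wrong total    | Fiona | Wrong timezone
Bad redirect   | Hank  | Wrong timezone
Off by one     | Hank  | Wrong timezone
Export error   | NULL  | NULL          


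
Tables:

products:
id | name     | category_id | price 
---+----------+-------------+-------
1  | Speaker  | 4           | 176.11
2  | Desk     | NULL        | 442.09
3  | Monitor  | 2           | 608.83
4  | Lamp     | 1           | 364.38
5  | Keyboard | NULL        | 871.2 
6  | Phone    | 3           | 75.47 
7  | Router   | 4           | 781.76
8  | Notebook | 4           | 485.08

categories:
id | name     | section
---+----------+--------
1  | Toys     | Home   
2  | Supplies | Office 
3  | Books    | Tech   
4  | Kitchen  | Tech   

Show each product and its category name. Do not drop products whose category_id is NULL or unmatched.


LEFT JOIN keeps every row from products (the left table); where category_id has no match in categories, the category columns become NULL. Walk through each product:
  - product 1 (Speaker): category_id=4 -> matches Kitchen
  - product 2 (Desk): category_id=NULL, no match -> kept with NULL
  - product 3 (Monitor): category_id=2 -> matches Supplies
  - product 4 (Lamp): category_id=1 -> matches Toys
  - product 5 (Keyboard): category_id=NULL, no match -> kept with NULL
  - product 6 (Phone): category_id=3 -> matches Books
  - product 7 (Router): category_id=4 -> matches Kitchen
  - product 8 (Notebook): category_id=4 -> matches Kitchen
All 8 rows appear; 2 have NULL category.

SQL:
SELECT a.name, b.name AS category
FROM products a
LEFT JOIN categories b ON a.category_id = b.id

Result:
name     | category
---------+---------
Speaker  | Kitchen 
Desk     | NULL    
Monitor  | Supplies
Lamp     | Toys    
Keyboard | NULL    
Phone    | Books   
Router   | Kitchen 
Notebook | Kitchen 


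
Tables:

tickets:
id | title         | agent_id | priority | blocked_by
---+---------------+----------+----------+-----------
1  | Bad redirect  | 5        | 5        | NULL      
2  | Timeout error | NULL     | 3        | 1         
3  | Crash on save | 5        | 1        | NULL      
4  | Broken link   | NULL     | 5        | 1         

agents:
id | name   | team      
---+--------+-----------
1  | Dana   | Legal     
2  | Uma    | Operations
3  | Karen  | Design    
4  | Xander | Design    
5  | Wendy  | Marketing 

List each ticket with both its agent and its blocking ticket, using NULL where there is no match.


Two LEFT JOINs from the same base table tickets: one to agents via agent_id, one to tickets itself via blocked_by. Both are LEFT so every ticket is preserved.
Match against agents:
  - ticket 1 (Bad redirect): agent_id=5 -> matches Wendy
  - ticket 2 (Timeout error): agent_id=NULL, no match -> kept with NULL
  - ticket 3 (Crash on save): agent_id=5 -> matches Wendy
  - ticket 4 (Broken link): agent_id=NULL, no match -> kept with NULL
Match against tickets (self):
  - ticket 1 (Bad redirect): blocked_by=NULL -> NULL
  - ticket 2 (Timeout error): blocked_by=1 -> Bad redirect
  - ticket 3 (Crash on save): blocked_by=NULL -> NULL
  - ticket 4 (Broken link): blocked_by=1 -> Bad redirect

SQL:
SELECT a.title, b.name AS agent, c.title AS blocked_by
FROM tickets a
LEFT JOIN agents b ON a.agent_id = b.id
LEFT JOIN tickets c ON a.blocked_by = c.id

Result:
title         | agent | blocked_by  
--------------+-------+-------------
Bad redirect  | Wendy | NULL        
Timeout error | NULL  | Bad redirect
Crash on save | Wendy | NULL        
Broken link   | NULL  | Bad redirect


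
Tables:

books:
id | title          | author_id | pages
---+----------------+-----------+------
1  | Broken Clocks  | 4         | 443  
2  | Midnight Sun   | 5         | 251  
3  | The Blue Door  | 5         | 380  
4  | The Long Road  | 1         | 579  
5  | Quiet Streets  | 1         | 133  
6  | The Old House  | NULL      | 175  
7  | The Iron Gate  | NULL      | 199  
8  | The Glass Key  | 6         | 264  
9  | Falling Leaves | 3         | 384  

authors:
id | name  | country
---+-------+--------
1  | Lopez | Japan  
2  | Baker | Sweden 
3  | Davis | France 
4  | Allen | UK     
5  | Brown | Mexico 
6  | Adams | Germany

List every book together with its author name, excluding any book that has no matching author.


INNER JOIN keeps only books rows whose author_id matches an id in authors. Walk through each book:
  - book 1 (Broken Clocks): author_id=4 -> matches Allen
  - book 2 (Midnight Sun): author_id=5 -> matches Brown
  - book 3 (The Blue Door): author_id=5 -> matches Brown
  - book 4 (The Long Road): author_id=1 -> matches Lopez
  - book 5 (Quiet Streets): author_id=1 -> matches Lopez
  - book 6 (The Old House): author_id=NULL, no match -> dropped
  - book 7 (The Iron Gate): author_id=NULL, no match -> dropped
  - book 8 (The Glass Key): author_id=6 -> matches Adams
  - book 9 (Falling Leaves): author_id=3 -> matches Davis
So 2 of 9 rows are dropped.

SQL:
SELECT a.title, b.name AS author
FROM books a
INNER JOIN authors b ON a.author_id = b.id

Result:
title          | author
---------------+-------
Broken Clocks  | Allen 
Midnight Sun   | Brown 
The Blue Door  | Brown 
The Long Road  | Lopez 
Quiet Streets  | Lopez 
The Glass Key  | Adams 
Falling Leaves | Davis 


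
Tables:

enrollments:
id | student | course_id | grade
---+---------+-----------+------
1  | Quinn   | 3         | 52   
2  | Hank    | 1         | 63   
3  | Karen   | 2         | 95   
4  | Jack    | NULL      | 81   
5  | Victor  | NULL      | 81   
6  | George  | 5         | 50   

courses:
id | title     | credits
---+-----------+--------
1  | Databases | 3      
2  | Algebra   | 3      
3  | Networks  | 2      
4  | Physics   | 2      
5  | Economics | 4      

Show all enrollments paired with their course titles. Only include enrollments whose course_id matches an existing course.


INNER JOIN keeps only enrollments rows whose course_id matches an id in courses. Walk through each enrollment:
  - enrollment 1 (Quinn): course_id=3 -> matches Networks
  - enrollment 2 (Hank): course_id=1 -> matches Databases
  - enrollment 3 (Karen): course_id=2 -> matches Algebra
  - enrollment 4 (Jack): course_id=NULL, no match -> dropped
  - enrollment 5 (Victor): course_id=NULL, no match -> dropped
  - enrollment 6 (George): course_id=5 -> matches Economics
So 2 of 6 rows are dropped.

SQL:
SELECT a.student, b.title AS course
FROM enrollments a
INNER JOIN courses b ON a.course_id = b.id

Result:
student | course   
--------+----------
Quinn   | Networks 
Hank    | Databases
Karen   | Algebra  
George  | Economics


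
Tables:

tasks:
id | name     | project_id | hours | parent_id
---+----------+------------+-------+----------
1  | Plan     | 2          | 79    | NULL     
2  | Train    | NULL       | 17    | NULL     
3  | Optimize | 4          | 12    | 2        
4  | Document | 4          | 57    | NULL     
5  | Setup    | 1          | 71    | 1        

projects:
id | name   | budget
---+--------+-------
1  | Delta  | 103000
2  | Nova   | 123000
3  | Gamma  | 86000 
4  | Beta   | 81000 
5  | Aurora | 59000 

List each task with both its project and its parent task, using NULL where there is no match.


Two LEFT JOINs from the same base table tasks: one to projects via project_id, one to tasks itself via parent_id. Both are LEFT so every task is preserved.
Match against projects:
  - task 1 (Plan): project_id=2 -> matches Nova
  - task 2 (Train): project_id=NULL, no match -> kept with NULL
  - task 3 (Optimize): project_id=4 -> matches Beta
  - task 4 (Document): project_id=4 -> matches Beta
  - task 5 (Setup): project_id=1 -> matches Delta
Match against tasks (self):
  - task 1 (Plan): parent_id=NULL -> NULL
  - task 2 (Train): parent_id=NULL -> NULL
  - task 3 (Optimize): parent_id=2 -> Train
  - task 4 (Document): parent_id=NULL -> NULL
  - task 5 (Setup): parent_id=1 -> Plan

SQL:
SELECT a.name, b.name AS project, c.name AS parent
FROM tasks a
LEFT JOIN projects b ON a.project_id = b.id
LEFT JOIN tasks c ON a.parent_id = c.id

Result:
name     | project | parent
---------+---------+-------
Plan     | Nova    | NULL  
Train    | NULL    | NULL  
Optimize | Beta    | Train 
Document | Beta    | NULL  
Setup    | Delta   | Plan  


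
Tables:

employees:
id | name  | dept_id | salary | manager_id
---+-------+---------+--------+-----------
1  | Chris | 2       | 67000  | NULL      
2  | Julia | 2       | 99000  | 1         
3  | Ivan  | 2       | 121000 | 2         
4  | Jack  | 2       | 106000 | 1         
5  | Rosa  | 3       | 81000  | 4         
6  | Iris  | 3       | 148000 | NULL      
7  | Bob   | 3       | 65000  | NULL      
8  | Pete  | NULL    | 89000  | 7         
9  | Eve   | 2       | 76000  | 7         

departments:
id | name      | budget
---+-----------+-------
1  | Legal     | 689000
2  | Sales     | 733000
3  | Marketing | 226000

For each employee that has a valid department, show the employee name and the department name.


INNER JOIN keeps only employees rows whose dept_id matches an id in departments. Walk through each employee:
  - employee 1 (Chris): dept_id=2 -> matches Sales
  - employee 2 (Julia): dept_id=2 -> matches Sales
  - employee 3 (Ivan): dept_id=2 -> matches Sales
  - employee 4 (Jack): dept_id=2 -> matches Sales
  - employee 5 (Rosa): dept_id=3 -> matches Marketing
  - employee 6 (Iris): dept_id=3 -> matches Marketing
  - employee 7 (Bob): dept_id=3 -> matches Marketing
  - employee 8 (Pete): dept_id=NULL, no match -> dropped
  - employee 9 (Eve): dept_id=2 -> matches Sales
So 1 of 9 rows is dropped.

SQL:
SELECT a.name, b.name AS department
FROM employees a
INNER JOIN departments b ON a.dept_id = b.id

Result:
name  | department
------+-----------
Chris | Sales     
Julia | Sales     
Ivan  | Sales     
Jack  | Sales     
Rosa  | Marketing 
Iris  | Marketing 
Bob   | Marketing 
Eve   | Sales     


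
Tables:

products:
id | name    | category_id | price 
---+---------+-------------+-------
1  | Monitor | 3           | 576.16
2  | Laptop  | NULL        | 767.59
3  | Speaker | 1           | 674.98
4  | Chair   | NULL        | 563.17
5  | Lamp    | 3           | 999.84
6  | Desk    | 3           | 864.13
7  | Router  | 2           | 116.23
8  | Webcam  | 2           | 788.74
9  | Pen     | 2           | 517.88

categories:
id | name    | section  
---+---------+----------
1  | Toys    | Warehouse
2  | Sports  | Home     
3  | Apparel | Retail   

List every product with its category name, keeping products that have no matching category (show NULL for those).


LEFT JOIN keeps every row from products (the left table); where category_id has no match in categories, the category columns become NULL. Walk through each product:
  - product 1 (Monitor): category_id=3 -> matches Apparel
  - product 2 (Laptop): category_id=NULL, no match -> kept with NULL
  - product 3 (Speaker): category_id=1 -> matches Toys
  - product 4 (Chair): category_id=NULL, no match -> kept with NULL
  - product 5 (Lamp): category_id=3 -> matches Apparel
  - product 6 (Desk): category_id=3 -> matches Apparel
  - product 7 (Router): category_id=2 -> matches Sports
  - product 8 (Webcam): category_id=2 -> matches Sports
  - product 9 (Pen): category_id=2 -> matches Sports
All 9 rows appear; 2 have NULL category.

SQL:
SELECT a.name, b.name AS category
FROM products a
LEFT JOIN categories b ON a.category_id = b.id

Result:
name    | category
--------+---------
Monitor | Apparel 
Laptop  | NULL    
Speaker | Toys    
Chair   | NULL    
Lamp    | Apparel 
Desk    | Apparel 
Router  | Sports  
Webcam  | Sports  
Pen     | Sports  


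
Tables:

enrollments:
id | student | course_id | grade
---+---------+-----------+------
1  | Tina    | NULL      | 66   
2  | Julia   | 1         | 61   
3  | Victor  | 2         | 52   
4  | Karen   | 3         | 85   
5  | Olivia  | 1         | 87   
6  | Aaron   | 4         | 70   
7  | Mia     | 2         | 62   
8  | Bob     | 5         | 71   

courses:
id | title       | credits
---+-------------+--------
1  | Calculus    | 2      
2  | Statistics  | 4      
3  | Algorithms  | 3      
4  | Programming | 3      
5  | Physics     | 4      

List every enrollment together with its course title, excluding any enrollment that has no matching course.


INNER JOIN keeps only enrollments rows whose course_id matches an id in courses. Walk through each enrollment:
  - enrollment 1 (Tina): course_id=NULL, no match -> dropped
  - enrollment 2 (Julia): course_id=1 -> matches Calculus
  - enrollment 3 (Victor): course_id=2 -> matches Statistics
  - enrollment 4 (Karen): course_id=3 -> matches Algorithms
  - enrollment 5 (Olivia): course_id=1 -> matches Calculus
  - enrollment 6 (Aaron): course_id=4 -> matches Programming
  - enrollment 7 (Mia): course_id=2 -> matches Statistics
  - enrollment 8 (Bob): course_id=5 -> matches Physics
So 1 of 8 rows is dropped.

SQL:
SELECT a.student, b.title AS course
FROM enrollments a
INNER JOIN courses b ON a.course_id = b.id

Result:
student | course     
--------+------------
Julia   | Calculus   
Victor  | Statistics 
Karen   | Algorithms 
Olivia  | Calculus   
Aaron   | Programming
Mia     | Statistics 
Bob     | Physics    
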